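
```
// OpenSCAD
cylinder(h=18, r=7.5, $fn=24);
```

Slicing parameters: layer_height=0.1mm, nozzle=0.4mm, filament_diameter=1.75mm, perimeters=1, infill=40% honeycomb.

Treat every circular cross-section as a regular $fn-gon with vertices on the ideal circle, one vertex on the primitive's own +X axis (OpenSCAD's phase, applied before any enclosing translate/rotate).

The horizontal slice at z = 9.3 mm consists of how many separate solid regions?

1

At z = 9.3 mm: the r=7.5 cylinder contributes a regular 24-gon of circumradius 7.5. The result has 1 disconnected region.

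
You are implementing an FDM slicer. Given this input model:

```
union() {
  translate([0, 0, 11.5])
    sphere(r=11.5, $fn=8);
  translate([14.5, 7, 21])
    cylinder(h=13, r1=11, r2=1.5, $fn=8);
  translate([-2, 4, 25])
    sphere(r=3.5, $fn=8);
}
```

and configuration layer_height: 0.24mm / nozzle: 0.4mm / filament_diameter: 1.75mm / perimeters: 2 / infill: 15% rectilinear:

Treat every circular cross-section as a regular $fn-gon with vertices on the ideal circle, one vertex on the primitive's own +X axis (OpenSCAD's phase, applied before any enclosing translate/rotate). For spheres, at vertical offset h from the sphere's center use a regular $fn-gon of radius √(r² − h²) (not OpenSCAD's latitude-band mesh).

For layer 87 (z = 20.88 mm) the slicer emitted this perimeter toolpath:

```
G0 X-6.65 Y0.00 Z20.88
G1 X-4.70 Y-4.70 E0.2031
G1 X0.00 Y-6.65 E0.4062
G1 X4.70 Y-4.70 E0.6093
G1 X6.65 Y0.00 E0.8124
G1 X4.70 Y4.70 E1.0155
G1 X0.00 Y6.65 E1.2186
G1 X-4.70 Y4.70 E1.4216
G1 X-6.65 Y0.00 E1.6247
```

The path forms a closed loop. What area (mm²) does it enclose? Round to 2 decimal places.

125.02 mm²

Apply the shoelace formula to the sequence of (X, Y) vertices; enclosed area = 125.02 mm².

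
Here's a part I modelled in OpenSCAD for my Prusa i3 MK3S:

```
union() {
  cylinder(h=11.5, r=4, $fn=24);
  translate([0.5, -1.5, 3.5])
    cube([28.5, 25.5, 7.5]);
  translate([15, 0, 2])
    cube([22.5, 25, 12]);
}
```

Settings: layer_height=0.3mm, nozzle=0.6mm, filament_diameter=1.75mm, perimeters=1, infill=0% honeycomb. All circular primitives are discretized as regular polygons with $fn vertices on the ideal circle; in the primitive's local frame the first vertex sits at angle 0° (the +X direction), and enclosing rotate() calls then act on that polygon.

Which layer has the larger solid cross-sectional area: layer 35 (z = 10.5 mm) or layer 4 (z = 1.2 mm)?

Layer 35 (z = 10.5): the cylinder: section is a regular 24-gon, circumradius r=4 (area = (24/2)·4.000²·sin(360°/24) = 49.69 mm²); the 28.5×25.5 cube at (0.5, -1.5) contributes its full rectangle (area 726.75 mm²); the cube at (15, 0) is present — its section is the full 22.5×25 rectangle (area 562.50 mm²); Taking the union: the regions partially overlap — summed areas 1338.94 mm² minus the doubly-counted overlap 351.51 mm² gives 987.43 mm² — area = 987.43 mm². So its area = 987.43 mm². Layer 4 (z = 1.2): the r=4 cylinder gives a regular 24-gon of circumradius 4 (constant along its height) (area = (24/2)·4.000²·sin(360°/24) = 49.69 mm²); the cube at (0.5, -1.5) is not intersected at this z (z outside [3.5, 11]); the cube at (15, 0) does not reach this height (z outside [2, 14]); Combining (union): only the r=4 cylinder is present, so the union is just that shape — area = 49.69 mm². So its area = 49.69 mm². Layer 35 is larger (987.43 vs 49.69 mm²).

layer 35 (z = 10.5 mm)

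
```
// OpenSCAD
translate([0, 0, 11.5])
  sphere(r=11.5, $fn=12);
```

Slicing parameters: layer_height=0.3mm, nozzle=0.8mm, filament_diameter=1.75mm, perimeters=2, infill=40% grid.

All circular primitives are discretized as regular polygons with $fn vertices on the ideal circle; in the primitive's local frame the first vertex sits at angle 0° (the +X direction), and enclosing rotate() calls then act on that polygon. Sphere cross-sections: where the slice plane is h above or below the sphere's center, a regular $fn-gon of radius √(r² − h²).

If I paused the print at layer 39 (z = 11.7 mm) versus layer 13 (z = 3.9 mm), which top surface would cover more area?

Layer 39 (z = 11.7): the r=11.5 sphere contributes a regular 12-gon of circumradius √(11.5²−0.2²) = 11.498 (area = (12/2)·11.498²·sin(360°/12) = 396.63 mm²). So its area = 396.63 mm². Layer 13 (z = 3.9): the r=11.5 sphere slices to a regular 12-gon of circumradius 8.631 (√(r²−h²) with h=7.6 from center) (area = (12/2)·8.631²·sin(360°/12) = 223.47 mm²). So its area = 223.47 mm². Layer 39 is larger (396.63 vs 223.47 mm²).

layer 39 (z = 11.7 mm)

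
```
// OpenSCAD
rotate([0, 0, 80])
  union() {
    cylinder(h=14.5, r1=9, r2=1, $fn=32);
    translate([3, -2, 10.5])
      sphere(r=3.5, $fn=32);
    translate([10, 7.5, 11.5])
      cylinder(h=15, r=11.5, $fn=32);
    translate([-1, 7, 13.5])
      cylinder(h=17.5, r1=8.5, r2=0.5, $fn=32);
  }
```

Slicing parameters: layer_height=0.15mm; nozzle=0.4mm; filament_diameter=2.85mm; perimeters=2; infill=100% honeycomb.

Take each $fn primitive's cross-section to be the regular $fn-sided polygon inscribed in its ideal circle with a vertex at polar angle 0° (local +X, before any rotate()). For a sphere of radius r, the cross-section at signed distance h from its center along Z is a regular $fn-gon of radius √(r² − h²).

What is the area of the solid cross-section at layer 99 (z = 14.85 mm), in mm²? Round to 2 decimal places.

At z = 14.85 mm: the cone is absent (z outside [0, 14.5]); the sphere at (3, -2) is not intersected at this z (|z−center|=4.350 > r=3.5); the cylinder at (10, 7.5): section is a regular 32-gon, circumradius r=11.5 (area = (32/2)·11.500²·sin(360°/32) = 412.81 mm²); the cone at (-1, 7) (r1=8.5→r2=0.5) has section circumradius 7.883 here — a regular 32-gon (area = (32/2)·7.883²·sin(360°/32) = 193.96 mm²); Combining (union): the regions partially overlap — summed areas 606.78 mm² minus the doubly-counted overlap 89.42 mm² gives 517.35 mm² — area = 517.35 mm²; (rotated 80° about Z; rotation is an isometry so areas/perimeters/island counts are preserved). Overall, the cross-section is a single solid region. Net area = 517.35 mm².

517.35 mm²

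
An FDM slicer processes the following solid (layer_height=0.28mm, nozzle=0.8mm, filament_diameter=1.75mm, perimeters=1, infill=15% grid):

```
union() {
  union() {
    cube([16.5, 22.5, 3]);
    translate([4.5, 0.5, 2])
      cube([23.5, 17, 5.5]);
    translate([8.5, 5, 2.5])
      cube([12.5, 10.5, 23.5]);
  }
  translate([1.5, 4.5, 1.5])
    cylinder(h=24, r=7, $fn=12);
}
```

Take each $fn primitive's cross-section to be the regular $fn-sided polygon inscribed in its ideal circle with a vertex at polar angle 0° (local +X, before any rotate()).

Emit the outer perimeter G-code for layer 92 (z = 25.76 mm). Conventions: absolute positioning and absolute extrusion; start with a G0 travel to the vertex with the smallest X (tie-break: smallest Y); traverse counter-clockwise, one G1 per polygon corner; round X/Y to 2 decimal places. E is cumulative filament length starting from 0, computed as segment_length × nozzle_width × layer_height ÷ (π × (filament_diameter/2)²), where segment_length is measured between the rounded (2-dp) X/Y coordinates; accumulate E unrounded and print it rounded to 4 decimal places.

At z = 25.76 mm: the cube is absent (z outside [0, 3]); the cube at (4.5, 0.5) is absent (z outside [2, 7.5]); the 12.5×10.5 cube at (8.5, 5) contributes its full rectangle; Merging all regions: only the 12.5×10.5 cube at (8.5, 5) is present, so the union is just that shape — 1 connected region; the cylinder at (1.5, 4.5) is absent (z outside [1.5, 25.5]); Taking the union: only the result so far is present, so the union is just that shape — 1 connected region. The outline is a single polygon with 4 vertices. Extrusion per mm of travel: 0.8 × 0.28 / (π × 0.875²) = 0.093128. Accumulating E over each segment gives final E = 4.2839.

G0 X8.50 Y5.00 Z25.76
G1 X21.00 Y5.00 E1.1641
G1 X21.00 Y15.50 E2.1420
G1 X8.50 Y15.50 E3.3061
G1 X8.50 Y5.00 E4.2839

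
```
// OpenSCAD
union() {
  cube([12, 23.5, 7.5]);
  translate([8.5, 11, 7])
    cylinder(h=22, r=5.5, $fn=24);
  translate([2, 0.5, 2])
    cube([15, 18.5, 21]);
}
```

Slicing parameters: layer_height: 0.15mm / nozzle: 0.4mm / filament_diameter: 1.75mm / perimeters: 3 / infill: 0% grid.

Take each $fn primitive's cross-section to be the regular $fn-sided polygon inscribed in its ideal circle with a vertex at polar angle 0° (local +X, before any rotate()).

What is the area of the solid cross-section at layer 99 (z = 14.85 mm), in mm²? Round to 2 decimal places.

277.50 mm²

At z = 14.85 mm: the cube does not reach this height (z outside [0, 7.5]); the r=5.5 cylinder at (8.5, 11) contributes a regular 24-gon of circumradius 5.5 (area = (24/2)·5.500²·sin(360°/24) = 93.95 mm²); the 15×18.5 cube at (2, 0.5) contributes its full rectangle (area 277.50 mm²); Merging all regions: the r=5.5 cylinder at (8.5, 11) lies entirely inside the 15×18.5 cube at (2, 0.5), so the union is just the 15×18.5 cube at (2, 0.5) — area = 277.50 mm². Overall, the cross-section is a single solid region. Net area = 277.50 mm².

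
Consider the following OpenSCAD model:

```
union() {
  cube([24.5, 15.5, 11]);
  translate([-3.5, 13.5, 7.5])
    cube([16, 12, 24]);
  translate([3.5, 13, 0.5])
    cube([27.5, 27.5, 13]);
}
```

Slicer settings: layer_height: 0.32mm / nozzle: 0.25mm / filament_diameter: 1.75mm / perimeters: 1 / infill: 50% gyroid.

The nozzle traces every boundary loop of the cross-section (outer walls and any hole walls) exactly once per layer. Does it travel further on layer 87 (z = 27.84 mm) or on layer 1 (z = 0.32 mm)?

layer 1 (z = 0.32 mm)

Layer 87 (z = 27.84): the cube is absent (z outside [0, 11]); the 16×12 cube at (-3.5, 13.5) contributes its full rectangle (perimeter 56.00 mm); the cube at (3.5, 13) is absent (z outside [0.5, 13.5]); Merging all regions: only the 16×12 cube at (-3.5, 13.5) is present, so the union is just that shape — boundary = 56.00 mm. So its perimeter = 56.00 mm. Layer 1 (z = 0.32): the 24.5×15.5 cube contributes its full rectangle (perimeter 80.00 mm); the cube at (-3.5, 13.5) is not intersected at this z (z outside [7.5, 31.5]); the cube at (3.5, 13) is not intersected at this z (z outside [0.5, 13.5]); Taking the union: only the 24.5×15.5 cube is present, so the union is just that shape — boundary = 80.00 mm. So its perimeter = 80.00 mm. Layer 1 is larger (80.00 vs 56.00 mm).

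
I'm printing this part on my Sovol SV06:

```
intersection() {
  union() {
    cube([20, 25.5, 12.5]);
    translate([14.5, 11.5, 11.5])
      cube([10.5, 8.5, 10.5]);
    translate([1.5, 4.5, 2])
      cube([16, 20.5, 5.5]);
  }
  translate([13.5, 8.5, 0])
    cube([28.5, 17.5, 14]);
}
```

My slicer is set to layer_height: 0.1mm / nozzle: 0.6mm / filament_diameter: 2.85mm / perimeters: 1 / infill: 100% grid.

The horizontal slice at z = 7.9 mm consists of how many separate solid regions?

At z = 7.9 mm: the cube (footprint 20×25.5) is included at this height; the cube at (14.5, 11.5) does not reach this height (z outside [11.5, 22]); the cube at (1.5, 4.5) does not reach this height (z outside [2, 7.5]); Taking the union: only the 20×25.5 cube is present, so the union is just that shape — 1 connected region; the 28.5×17.5 cube at (13.5, 8.5) contributes its full rectangle; After intersecting: the 28.5×17.5 cube at (13.5, 8.5) partially overlaps the result so far; clipping to the common part keeps 110.50 mm² — 1 connected region. The result has 1 disconnected region.

1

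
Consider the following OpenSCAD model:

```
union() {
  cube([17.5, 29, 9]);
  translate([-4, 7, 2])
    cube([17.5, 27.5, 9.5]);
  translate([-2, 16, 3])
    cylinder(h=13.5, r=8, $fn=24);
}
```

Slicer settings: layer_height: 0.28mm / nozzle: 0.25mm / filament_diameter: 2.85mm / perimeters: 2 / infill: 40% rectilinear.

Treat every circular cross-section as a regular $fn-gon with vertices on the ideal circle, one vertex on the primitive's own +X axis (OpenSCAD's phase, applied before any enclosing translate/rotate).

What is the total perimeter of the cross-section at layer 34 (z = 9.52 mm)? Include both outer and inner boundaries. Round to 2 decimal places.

95.55 mm

At z = 9.52 mm: the cube does not reach this height (z outside [0, 9]); the cube at (-4, 7) (footprint 17.5×27.5) is included at this height (perimeter 90.00 mm); the r=8 cylinder at (-2, 16) contributes a regular 24-gon of circumradius 8 (perimeter = 2·24·8.000·sin(180°/24) = 50.12 mm); Combining (union): the regions partially overlap (shared area 130.86 mm²), so the edge portions inside another operand are dropped and the merged outline is re-measured after clipping — boundary = 95.55 mm. Overall, the cross-section is a single solid region. Total boundary length (outer) = 95.55 mm.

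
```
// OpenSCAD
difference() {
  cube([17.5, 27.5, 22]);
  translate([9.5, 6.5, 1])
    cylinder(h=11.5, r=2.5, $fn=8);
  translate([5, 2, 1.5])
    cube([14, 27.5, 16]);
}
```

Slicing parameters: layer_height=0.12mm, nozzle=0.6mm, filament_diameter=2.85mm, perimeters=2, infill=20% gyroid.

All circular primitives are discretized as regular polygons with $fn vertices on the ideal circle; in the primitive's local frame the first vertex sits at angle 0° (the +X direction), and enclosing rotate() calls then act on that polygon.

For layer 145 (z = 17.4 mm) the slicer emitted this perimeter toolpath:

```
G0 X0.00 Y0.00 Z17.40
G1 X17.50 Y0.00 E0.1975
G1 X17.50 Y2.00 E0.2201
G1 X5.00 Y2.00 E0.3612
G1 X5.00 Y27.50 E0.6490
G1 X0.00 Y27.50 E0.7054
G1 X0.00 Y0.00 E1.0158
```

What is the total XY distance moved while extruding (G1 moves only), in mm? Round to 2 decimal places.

Sum the Euclidean lengths of each G1 segment: total = 90.00 mm.

90.00 mm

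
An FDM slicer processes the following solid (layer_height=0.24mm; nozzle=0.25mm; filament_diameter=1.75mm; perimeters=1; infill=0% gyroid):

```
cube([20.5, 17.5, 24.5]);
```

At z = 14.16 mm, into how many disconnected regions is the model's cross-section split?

1

At z = 14.16 mm: the cube is present — its section is the full 20.5×17.5 rectangle. The result has 1 disconnected region.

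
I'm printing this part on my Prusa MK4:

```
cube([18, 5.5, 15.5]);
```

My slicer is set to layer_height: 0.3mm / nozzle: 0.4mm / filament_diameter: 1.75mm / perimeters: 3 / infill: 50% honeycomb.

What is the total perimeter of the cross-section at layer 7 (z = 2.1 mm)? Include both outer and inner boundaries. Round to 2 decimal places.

47.00 mm

At z = 2.1 mm: the 18×5.5 cube contributes its full rectangle (perimeter 47.00 mm). Overall, the cross-section is a single solid region. Total boundary length (outer) = 47.00 mm.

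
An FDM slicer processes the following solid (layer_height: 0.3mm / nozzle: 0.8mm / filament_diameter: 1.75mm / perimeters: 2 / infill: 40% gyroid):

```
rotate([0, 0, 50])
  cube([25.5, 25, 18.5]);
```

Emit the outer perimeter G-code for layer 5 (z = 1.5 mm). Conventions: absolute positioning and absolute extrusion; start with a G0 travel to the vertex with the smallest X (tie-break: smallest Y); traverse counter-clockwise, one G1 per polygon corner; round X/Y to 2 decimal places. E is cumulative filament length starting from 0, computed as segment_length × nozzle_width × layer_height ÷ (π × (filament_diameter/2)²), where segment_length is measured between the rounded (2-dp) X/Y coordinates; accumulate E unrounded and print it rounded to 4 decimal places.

At z = 1.5 mm: the 25.5×25 cube contributes its full rectangle; (rotated 50° about Z; rotation is an isometry so areas/perimeters/island counts are preserved). The outline is a single polygon with 4 vertices. Extrusion per mm of travel: 0.8 × 0.3 / (π × 0.875²) = 0.099780. Accumulating E over each segment gives final E = 10.0769.

G0 X-19.15 Y16.07 Z1.50
G1 X0.00 Y0.00 E2.4944
G1 X16.39 Y19.53 E5.0385
G1 X-2.76 Y35.60 E7.5329
G1 X-19.15 Y16.07 E10.0769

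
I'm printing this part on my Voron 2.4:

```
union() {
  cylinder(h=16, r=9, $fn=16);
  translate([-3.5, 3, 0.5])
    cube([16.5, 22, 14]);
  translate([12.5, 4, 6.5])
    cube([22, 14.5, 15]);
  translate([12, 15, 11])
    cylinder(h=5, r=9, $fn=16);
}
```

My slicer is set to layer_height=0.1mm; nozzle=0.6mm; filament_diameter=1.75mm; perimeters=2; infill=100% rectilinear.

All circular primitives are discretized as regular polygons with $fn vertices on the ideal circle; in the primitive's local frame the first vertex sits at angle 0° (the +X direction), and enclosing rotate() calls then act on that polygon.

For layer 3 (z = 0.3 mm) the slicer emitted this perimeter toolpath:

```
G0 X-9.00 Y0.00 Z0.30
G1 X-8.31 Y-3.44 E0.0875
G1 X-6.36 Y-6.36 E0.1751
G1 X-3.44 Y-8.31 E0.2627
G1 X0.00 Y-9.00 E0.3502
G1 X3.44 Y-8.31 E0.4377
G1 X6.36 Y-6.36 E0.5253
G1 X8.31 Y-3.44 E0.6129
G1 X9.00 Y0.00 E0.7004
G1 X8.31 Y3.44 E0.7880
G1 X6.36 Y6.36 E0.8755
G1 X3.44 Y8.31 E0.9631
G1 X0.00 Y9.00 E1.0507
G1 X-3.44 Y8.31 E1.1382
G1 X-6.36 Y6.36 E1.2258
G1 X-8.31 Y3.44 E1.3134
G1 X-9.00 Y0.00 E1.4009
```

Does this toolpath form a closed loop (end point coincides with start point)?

Start point (G0): (-9.00, 0.00). End point (last G1): the path returns to the start — closed.

yes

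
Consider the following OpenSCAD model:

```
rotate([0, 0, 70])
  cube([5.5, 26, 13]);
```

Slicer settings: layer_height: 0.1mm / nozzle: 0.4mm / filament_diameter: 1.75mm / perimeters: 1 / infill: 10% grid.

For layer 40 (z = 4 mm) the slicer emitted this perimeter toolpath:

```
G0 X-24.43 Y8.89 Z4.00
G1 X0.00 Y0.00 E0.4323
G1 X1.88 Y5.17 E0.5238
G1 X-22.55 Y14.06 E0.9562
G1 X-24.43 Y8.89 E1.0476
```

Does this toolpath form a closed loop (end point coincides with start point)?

yes

Start point (G0): (-24.43, 8.89). End point (last G1): the path returns to the start — closed.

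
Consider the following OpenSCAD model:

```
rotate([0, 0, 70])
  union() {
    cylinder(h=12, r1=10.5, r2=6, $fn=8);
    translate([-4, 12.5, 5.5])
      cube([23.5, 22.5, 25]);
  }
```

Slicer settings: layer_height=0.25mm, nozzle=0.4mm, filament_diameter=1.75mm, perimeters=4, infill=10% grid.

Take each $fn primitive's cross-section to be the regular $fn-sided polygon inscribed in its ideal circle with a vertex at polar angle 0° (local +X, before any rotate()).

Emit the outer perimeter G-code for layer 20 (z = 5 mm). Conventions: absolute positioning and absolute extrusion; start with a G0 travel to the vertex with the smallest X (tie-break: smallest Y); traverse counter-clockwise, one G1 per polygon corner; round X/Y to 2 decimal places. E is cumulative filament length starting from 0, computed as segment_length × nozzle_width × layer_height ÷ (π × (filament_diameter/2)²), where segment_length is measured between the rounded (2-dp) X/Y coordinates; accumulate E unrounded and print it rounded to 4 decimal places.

At z = 5 mm: the cone contributes a regular 8-gon of circumradius 8.625 (interpolated between r1=10.5 and r2=6 at t=0.417); the cube at (-4, 12.5) does not reach this height (z outside [5.5, 30.5]); Merging all regions: only the cone is present, so the union is just that shape — 1 connected region; (whole slice rotated 70° about Z — lengths, areas and connectivity unchanged). The outline is a single polygon with 8 vertices. Extrusion per mm of travel: 0.4 × 0.25 / (π × 0.875²) = 0.041575. Accumulating E over each segment gives final E = 2.1956.

G0 X-8.10 Y2.95 Z5.00
G1 X-7.82 Y-3.65 E0.2746
G1 X-2.95 Y-8.10 E0.5489
G1 X3.65 Y-7.82 E0.8236
G1 X8.10 Y-2.95 E1.0978
G1 X7.82 Y3.65 E1.3725
G1 X2.95 Y8.10 E1.6467
G1 X-3.65 Y7.82 E1.9214
G1 X-8.10 Y2.95 E2.1956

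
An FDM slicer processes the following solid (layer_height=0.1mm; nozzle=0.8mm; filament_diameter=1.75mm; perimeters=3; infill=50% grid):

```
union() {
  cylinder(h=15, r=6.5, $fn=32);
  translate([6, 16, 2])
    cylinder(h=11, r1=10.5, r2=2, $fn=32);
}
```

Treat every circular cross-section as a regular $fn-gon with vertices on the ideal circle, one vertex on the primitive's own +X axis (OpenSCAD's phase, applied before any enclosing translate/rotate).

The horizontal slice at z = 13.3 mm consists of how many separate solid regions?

1

At z = 13.3 mm: the r=6.5 cylinder gives a regular 32-gon of circumradius 6.5 (constant along its height); the cone at (6, 16) is not intersected at this z (z outside [2, 13]); Merging all regions: only the r=6.5 cylinder is present, so the union is just that shape — 1 connected region. The result has 1 disconnected region.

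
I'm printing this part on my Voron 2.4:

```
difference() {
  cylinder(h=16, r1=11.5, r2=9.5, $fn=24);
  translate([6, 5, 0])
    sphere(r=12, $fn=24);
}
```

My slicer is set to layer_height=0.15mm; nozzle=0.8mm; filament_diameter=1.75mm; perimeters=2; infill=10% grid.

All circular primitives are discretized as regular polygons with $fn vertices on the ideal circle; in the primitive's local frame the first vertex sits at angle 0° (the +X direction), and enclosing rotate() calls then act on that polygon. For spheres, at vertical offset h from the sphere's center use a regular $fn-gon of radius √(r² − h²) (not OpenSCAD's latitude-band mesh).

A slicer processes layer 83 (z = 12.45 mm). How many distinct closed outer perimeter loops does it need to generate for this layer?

1

At z = 12.45 mm: the cone: at t=0.778 of its height the radius interpolates to r₁+(r₂−r₁)t = 9.944, giving a regular 24-gon of that circumradius; the sphere at (6, 5) is absent (|z−center|=12.450 > r=12); Taking the first minus the rest: none of the subtracted shapes is present at this height, so the cone is unchanged — 1 connected region. The result has 1 disconnected region.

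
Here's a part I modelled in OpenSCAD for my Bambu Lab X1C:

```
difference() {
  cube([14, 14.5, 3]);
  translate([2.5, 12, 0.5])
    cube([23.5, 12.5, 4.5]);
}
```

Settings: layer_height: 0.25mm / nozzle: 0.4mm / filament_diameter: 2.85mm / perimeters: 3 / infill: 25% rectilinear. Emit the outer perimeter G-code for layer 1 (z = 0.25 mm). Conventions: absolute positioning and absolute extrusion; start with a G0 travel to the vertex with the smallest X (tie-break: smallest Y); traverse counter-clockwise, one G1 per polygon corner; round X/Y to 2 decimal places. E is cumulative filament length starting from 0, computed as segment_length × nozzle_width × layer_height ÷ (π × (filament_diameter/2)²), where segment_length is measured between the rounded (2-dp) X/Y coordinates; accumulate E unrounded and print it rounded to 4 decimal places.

G0 X0.00 Y0.00 Z0.25
G1 X14.00 Y0.00 E0.2195
G1 X14.00 Y14.50 E0.4468
G1 X0.00 Y14.50 E0.6662
G1 X0.00 Y0.00 E0.8935

At z = 0.25 mm: the cube (footprint 14×14.5) is included at this height; the cube at (2.5, 12) is not intersected at this z (z outside [0.5, 5]); Subtracting the remaining from the first: none of the subtracted shapes is present at this height, so the 14×14.5 cube is unchanged — 1 connected region. The outline is a single polygon with 4 vertices. Extrusion per mm of travel: 0.4 × 0.25 / (π × 1.425²) = 0.015675. Accumulating E over each segment gives final E = 0.8935.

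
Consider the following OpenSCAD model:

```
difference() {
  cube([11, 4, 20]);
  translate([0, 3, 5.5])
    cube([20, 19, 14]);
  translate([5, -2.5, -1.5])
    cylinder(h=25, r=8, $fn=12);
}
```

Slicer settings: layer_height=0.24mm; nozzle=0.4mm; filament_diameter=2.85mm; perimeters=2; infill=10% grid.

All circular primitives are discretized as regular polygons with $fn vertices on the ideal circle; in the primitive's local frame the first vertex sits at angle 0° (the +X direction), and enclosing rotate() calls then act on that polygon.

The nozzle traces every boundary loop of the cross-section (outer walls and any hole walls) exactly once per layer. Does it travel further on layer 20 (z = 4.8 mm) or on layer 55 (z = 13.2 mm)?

Layer 20 (z = 4.8): the 11×4 cube contributes its full rectangle (perimeter 30.00 mm); the cube at (0, 3) does not reach this height (z outside [5.5, 19.5]); the r=8 cylinder at (5, -2.5) contributes a regular 12-gon of circumradius 8 (perimeter = 2·12·8.000·sin(180°/12) = 49.69 mm); Taking the first minus the rest: starting from the 11×4 cube, the r=8 cylinder at (5, -2.5) partially overlaps it — only the 42.60 mm² overlap (of its 192.00 mm²) is removed, clipping the outline — boundary = 7.32 mm. So its perimeter = 7.32 mm. Layer 55 (z = 13.2): the 11×4 cube contributes its full rectangle (perimeter 30.00 mm); the 20×19 cube at (0, 3) contributes its full rectangle (perimeter 78.00 mm); the r=8 cylinder at (5, -2.5) contributes a regular 12-gon of circumradius 8 (perimeter = 2·12·8.000·sin(180°/12) = 49.69 mm); After the difference (first − rest): starting from the 11×4 cube, the 20×19 cube at (0, 3) partially overlaps it — only the 11.00 mm² overlap (of its 380.00 mm²) is removed, clipping the outline; the r=8 cylinder at (5, -2.5) partially overlaps it — only the 32.84 mm² overlap (of its 192.00 mm²) is removed, clipping the outline — boundary = 1.95 mm. So its perimeter = 1.95 mm. Layer 20 is larger (7.32 vs 1.95 mm).

layer 20 (z = 4.8 mm)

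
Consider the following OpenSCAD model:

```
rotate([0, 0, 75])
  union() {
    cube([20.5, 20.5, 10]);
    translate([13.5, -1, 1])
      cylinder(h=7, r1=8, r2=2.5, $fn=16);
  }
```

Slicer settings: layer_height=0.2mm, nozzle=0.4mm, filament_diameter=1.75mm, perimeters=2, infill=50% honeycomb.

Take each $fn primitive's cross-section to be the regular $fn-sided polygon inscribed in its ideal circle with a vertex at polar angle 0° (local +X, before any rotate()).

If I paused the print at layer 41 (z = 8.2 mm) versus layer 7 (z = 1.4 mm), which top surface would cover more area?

layer 7 (z = 1.4 mm)

Layer 41 (z = 8.2): the cube is present — its section is the full 20.5×20.5 rectangle (area 420.25 mm²); the cone at (13.5, -1) is absent (z outside [1, 8]); Merging all regions: only the 20.5×20.5 cube is present, so the union is just that shape — area = 420.25 mm²; (rotated 75° about Z; rotation is an isometry so areas/perimeters/island counts are preserved). So its area = 420.25 mm². Layer 7 (z = 1.4): the cube is present — its section is the full 20.5×20.5 rectangle (area 420.25 mm²); the cone at (13.5, -1) (r1=8→r2=2.5) has section circumradius 7.686 here — a regular 16-gon (area = (16/2)·7.686²·sin(360°/16) = 180.84 mm²); Taking the union: the regions partially overlap — summed areas 601.09 mm² minus the doubly-counted overlap 74.67 mm² gives 526.42 mm² — area = 526.42 mm²; (whole slice rotated 75° about Z — lengths, areas and connectivity unchanged). So its area = 526.42 mm². Layer 7 is larger (526.42 vs 420.25 mm²).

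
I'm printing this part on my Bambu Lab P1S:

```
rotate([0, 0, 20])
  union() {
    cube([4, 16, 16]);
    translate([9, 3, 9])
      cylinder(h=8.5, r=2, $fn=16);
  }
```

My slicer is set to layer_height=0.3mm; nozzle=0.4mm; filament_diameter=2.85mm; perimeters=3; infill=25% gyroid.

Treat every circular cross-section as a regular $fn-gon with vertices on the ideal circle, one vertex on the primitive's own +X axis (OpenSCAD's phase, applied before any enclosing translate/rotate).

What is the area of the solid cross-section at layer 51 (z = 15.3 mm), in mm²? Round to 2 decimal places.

At z = 15.3 mm: the cube (footprint 4×16) is included at this height (area 64.00 mm²); the r=2 cylinder at (9, 3) gives a regular 16-gon of circumradius 2 (constant along its height) (area = (16/2)·2.000²·sin(360°/16) = 12.25 mm²); Taking the union: the 2 present regions are separate (no shared area or edge), so areas and boundary lengths simply add and each stays a separate island — area = 76.25 mm²; (whole slice rotated 20° about Z — lengths, areas and connectivity unchanged). Overall, the cross-section has 2 separate islands. Net area = 76.25 mm².

76.25 mm²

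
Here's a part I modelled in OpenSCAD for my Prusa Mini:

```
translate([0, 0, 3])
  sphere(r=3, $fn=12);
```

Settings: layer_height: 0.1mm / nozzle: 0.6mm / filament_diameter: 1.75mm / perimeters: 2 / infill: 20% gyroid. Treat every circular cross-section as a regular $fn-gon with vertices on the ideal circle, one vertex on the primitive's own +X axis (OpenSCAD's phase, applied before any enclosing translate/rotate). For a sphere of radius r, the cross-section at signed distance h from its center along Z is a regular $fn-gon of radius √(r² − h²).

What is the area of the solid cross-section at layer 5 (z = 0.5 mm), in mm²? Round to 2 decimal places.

At z = 0.5 mm: the sphere: section is a regular 12-gon, circumradius = √(r²−h²) = √(3²−2.5²) = 1.658 (area = (12/2)·1.658²·sin(360°/12) = 8.25 mm²). Overall, the cross-section is a single solid region. Net area = 8.25 mm².

8.25 mm²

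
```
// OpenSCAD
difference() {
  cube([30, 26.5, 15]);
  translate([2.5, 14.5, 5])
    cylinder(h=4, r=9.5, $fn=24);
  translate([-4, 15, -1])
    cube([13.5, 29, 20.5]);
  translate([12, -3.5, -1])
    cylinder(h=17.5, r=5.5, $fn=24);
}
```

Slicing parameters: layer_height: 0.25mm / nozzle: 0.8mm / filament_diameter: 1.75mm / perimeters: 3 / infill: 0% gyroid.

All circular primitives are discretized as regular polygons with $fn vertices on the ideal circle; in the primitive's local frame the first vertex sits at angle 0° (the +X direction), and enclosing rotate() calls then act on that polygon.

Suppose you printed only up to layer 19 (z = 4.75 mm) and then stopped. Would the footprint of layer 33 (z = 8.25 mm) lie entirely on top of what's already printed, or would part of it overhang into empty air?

entirely on top

Compare the two slices. At z = 4.75: the cube is present — its section is the full 30×26.5 rectangle (area 795.00 mm²); the cylinder at (2.5, 14.5) does not reach this height (z outside [5, 9]); the cube at (-4, 15) is present — its section is the full 13.5×29 rectangle (area 391.50 mm²); the r=5.5 cylinder at (12, -3.5) gives a regular 24-gon of circumradius 5.5 (constant along its height) (area = (24/2)·5.500²·sin(360°/24) = 93.95 mm²); Subtracting the remaining from the first: starting from the 30×26.5 cube (795.00 mm²), the 13.5×29 cube at (-4, 15) partially overlaps it — only the 109.25 mm² overlap (of its 391.50 mm²) is removed, clipping the outline; the r=5.5 cylinder at (12, -3.5) partially overlaps it — only the 11.51 mm² overlap (of its 93.95 mm²) is removed, clipping the outline — area = 674.24 mm². At z = 8.25: the cube (footprint 30×26.5) is included at this height (area 795.00 mm²); the r=9.5 cylinder at (2.5, 14.5) contributes a regular 24-gon of circumradius 9.5 (area = (24/2)·9.500²·sin(360°/24) = 280.30 mm²); the cube at (-4, 15) (footprint 13.5×29) is included at this height (area 391.50 mm²); the r=5.5 cylinder at (12, -3.5) gives a regular 24-gon of circumradius 5.5 (constant along its height) (area = (24/2)·5.500²·sin(360°/24) = 93.95 mm²); Taking the first minus the rest: starting from the 30×26.5 cube (795.00 mm²), the r=9.5 cylinder at (2.5, 14.5) partially overlaps it — only the 186.83 mm² overlap (of its 280.30 mm²) is removed, clipping the outline; the 13.5×29 cube at (-4, 15) partially overlaps it — only the 31.22 mm² overlap (of its 391.50 mm²) is removed, clipping the outline; the r=5.5 cylinder at (12, -3.5) partially overlaps it — only the 11.51 mm² overlap (of its 93.95 mm²) is removed, clipping the outline — area = 565.45 mm². Checking containment: the cross-section at z = 8.25 is a subset of the cross-section at z = 4.75.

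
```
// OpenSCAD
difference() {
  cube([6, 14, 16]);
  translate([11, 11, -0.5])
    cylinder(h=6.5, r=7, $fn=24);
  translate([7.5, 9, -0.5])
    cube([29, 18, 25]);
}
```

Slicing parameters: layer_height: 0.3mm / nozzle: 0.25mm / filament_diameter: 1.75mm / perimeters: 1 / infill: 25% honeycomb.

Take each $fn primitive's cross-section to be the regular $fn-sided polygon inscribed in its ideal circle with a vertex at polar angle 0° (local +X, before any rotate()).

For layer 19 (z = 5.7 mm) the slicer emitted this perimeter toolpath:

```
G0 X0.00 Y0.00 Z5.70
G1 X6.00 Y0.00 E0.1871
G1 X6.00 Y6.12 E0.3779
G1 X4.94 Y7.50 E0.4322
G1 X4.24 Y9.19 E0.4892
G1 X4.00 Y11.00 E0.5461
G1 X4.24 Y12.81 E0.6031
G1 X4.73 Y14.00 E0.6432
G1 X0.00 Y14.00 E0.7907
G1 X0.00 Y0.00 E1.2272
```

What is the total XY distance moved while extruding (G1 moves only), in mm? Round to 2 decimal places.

39.36 mm

Sum the Euclidean lengths of each G1 segment: total = 39.36 mm.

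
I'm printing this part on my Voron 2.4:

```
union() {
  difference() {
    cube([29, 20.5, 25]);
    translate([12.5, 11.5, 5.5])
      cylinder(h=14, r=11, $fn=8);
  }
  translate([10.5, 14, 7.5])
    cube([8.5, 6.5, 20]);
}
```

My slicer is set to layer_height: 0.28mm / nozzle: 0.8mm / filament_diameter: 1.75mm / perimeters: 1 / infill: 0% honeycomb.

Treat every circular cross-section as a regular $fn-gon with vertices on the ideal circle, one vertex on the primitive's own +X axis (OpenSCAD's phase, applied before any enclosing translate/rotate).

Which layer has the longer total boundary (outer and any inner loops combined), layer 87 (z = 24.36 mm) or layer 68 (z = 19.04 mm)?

Layer 87 (z = 24.36): the cube is present — its section is the full 29×20.5 rectangle (perimeter 99.00 mm); the cylinder at (12.5, 11.5) is absent (z outside [5.5, 19.5]); Taking the first minus the rest: none of the subtracted shapes is present at this height, so the 29×20.5 cube is unchanged — boundary = 99.00 mm; the 8.5×6.5 cube at (10.5, 14) contributes its full rectangle (perimeter 30.00 mm); Taking the union: the 8.5×6.5 cube at (10.5, 14) lies entirely inside the result so far, so the union is just the result so far — boundary = 99.00 mm. So its perimeter = 99.00 mm. Layer 68 (z = 19.04): the cube (footprint 29×20.5) is included at this height (perimeter 99.00 mm); the r=11 cylinder at (12.5, 11.5) gives a regular 8-gon of circumradius 11 (constant along its height) (perimeter = 2·8·11.000·sin(180°/8) = 67.35 mm); Subtracting the remaining from the first: starting from the 29×20.5 cube, the r=11 cylinder at (12.5, 11.5) partially overlaps it — only the 332.58 mm² overlap (of its 342.24 mm²) is removed, clipping the outline — boundary = 146.24 mm; the cube at (10.5, 14) (footprint 8.5×6.5) is included at this height (perimeter 30.00 mm); Combining (union): the regions partially overlap (shared area 0.58 mm²), so the edge portions inside another operand are dropped and the merged outline is re-measured after clipping — boundary = 172.07 mm. So its perimeter = 172.07 mm. Layer 68 is larger (172.07 vs 99.00 mm).

layer 68 (z = 19.04 mm)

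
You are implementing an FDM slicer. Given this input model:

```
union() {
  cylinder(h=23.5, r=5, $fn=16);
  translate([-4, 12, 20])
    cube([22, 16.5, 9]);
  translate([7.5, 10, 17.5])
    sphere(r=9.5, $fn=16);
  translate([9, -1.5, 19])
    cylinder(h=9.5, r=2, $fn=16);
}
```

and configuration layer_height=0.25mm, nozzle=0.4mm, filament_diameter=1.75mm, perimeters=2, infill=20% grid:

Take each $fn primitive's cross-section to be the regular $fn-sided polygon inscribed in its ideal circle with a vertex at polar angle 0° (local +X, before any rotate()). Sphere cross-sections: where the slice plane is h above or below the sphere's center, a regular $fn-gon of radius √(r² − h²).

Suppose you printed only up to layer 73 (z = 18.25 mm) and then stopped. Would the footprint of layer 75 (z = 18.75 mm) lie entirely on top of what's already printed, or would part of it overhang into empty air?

entirely on top

Compare the two slices. At z = 18.25: the cylinder: section is a regular 16-gon, circumradius r=5 (area = (16/2)·5.000²·sin(360°/16) = 76.54 mm²); the cube at (-4, 12) does not reach this height (z outside [20, 29]); the r=9.5 sphere at (7.5, 10) slices to a regular 16-gon of circumradius 9.470 (√(r²−h²) with h=0.75 from center) (area = (16/2)·9.470²·sin(360°/16) = 274.58 mm²); the cylinder at (9, -1.5) is absent (z outside [19, 28.5]); Taking the union: the regions partially overlap — summed areas 351.11 mm² minus the doubly-counted overlap 7.90 mm² gives 343.21 mm² — area = 343.21 mm². At z = 18.75: the cylinder: section is a regular 16-gon, circumradius r=5 (area = (16/2)·5.000²·sin(360°/16) = 76.54 mm²); the cube at (-4, 12) is absent (z outside [20, 29]); the r=9.5 sphere at (7.5, 10) contributes a regular 16-gon of circumradius √(9.5²−1.25²) = 9.417 (area = (16/2)·9.417²·sin(360°/16) = 271.51 mm²); the cylinder at (9, -1.5) is not intersected at this z (z outside [19, 28.5]); Merging all regions: the regions partially overlap — summed areas 348.05 mm² minus the doubly-counted overlap 7.56 mm² gives 340.49 mm² — area = 340.49 mm². Checking containment: the cross-section at z = 18.75 is a subset of the cross-section at z = 18.25.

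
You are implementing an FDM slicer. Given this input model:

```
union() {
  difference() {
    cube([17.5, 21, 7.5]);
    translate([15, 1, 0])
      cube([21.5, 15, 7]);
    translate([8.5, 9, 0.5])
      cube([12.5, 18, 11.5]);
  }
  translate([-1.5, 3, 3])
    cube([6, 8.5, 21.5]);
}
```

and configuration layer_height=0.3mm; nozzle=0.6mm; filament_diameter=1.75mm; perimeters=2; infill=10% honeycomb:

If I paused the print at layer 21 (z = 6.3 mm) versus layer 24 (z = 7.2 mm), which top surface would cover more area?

layer 24 (z = 7.2 mm)

Layer 21 (z = 6.3): the cube is present — its section is the full 17.5×21 rectangle (area 367.50 mm²); the cube at (15, 1) (footprint 21.5×15) is included at this height (area 322.50 mm²); the cube at (8.5, 9) (footprint 12.5×18) is included at this height (area 225.00 mm²); Subtracting the remaining from the first: starting from the 17.5×21 cube (367.50 mm²), the 21.5×15 cube at (15, 1) partially overlaps it — only the 37.50 mm² overlap (of its 322.50 mm²) is removed, clipping the outline; the 12.5×18 cube at (8.5, 9) partially overlaps it — only the 90.50 mm² overlap (of its 225.00 mm²) is removed, clipping the outline — area = 239.50 mm²; the 6×8.5 cube at (-1.5, 3) contributes its full rectangle (area 51.00 mm²); Combining (union): the regions partially overlap — summed areas 290.50 mm² minus the doubly-counted overlap 38.25 mm² gives 252.25 mm² — area = 252.25 mm². So its area = 252.25 mm². Layer 24 (z = 7.2): the 17.5×21 cube contributes its full rectangle (area 367.50 mm²); the cube at (15, 1) does not reach this height (z outside [0, 7]); the cube at (8.5, 9) is present — its section is the full 12.5×18 rectangle (area 225.00 mm²); After the difference (first − rest): starting from the 17.5×21 cube (367.50 mm²), the 12.5×18 cube at (8.5, 9) partially overlaps it — only the 108.00 mm² overlap (of its 225.00 mm²) is removed, clipping the outline — area = 259.50 mm²; the cube at (-1.5, 3) is present — its section is the full 6×8.5 rectangle (area 51.00 mm²); Combining (union): the regions partially overlap — summed areas 310.50 mm² minus the doubly-counted overlap 38.25 mm² gives 272.25 mm² — area = 272.25 mm². So its area = 272.25 mm². Layer 24 is larger (272.25 vs 252.25 mm²).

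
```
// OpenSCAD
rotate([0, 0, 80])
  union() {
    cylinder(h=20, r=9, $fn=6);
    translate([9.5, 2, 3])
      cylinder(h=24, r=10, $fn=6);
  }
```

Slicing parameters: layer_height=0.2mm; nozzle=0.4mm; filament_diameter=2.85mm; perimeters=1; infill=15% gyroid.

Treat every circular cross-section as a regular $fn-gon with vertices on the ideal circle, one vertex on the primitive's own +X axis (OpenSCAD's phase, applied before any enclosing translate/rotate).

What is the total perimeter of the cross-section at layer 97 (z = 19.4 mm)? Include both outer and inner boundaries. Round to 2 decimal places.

78.31 mm

At z = 19.4 mm: the r=9 cylinder contributes a regular 6-gon of circumradius 9 (perimeter = 2·6·9.000·sin(180°/6) = 54.00 mm); the r=10 cylinder at (9.5, 2) contributes a regular 6-gon of circumradius 10 (perimeter = 2·6·10.000·sin(180°/6) = 60.00 mm); Combining (union): the regions partially overlap (shared area 75.63 mm²), so the edge portions inside another operand are dropped and the merged outline is re-measured after clipping — boundary = 78.31 mm; (rotated 80° about Z; rotation is an isometry so areas/perimeters/island counts are preserved). Overall, the cross-section is a single solid region. Total boundary length (outer) = 78.31 mm.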